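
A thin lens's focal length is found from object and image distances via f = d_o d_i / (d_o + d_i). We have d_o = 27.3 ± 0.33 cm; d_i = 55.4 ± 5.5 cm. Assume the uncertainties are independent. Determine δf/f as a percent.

3.38%

∂f/∂d_o = (d_i/(d_o+d_i))² = 0.449;  ∂f/∂d_i = (d_o/(d_o+d_i))² = 0.109
δf = √((∂f/∂d_o · δd_o)² + (∂f/∂d_i · δd_i)²) = √(0.0219 + 0.359) = 0.617 cm
f = 18.3 cm, so δf/f = 0.617/18.3 = 0.0338.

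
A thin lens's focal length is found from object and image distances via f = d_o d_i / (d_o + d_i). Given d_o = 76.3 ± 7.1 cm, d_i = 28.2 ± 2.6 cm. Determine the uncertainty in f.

1.48 cm

∂f/∂d_o = (d_i/(d_o+d_i))² = 0.0728;  ∂f/∂d_i = (d_o/(d_o+d_i))² = 0.533
δf = √((∂f/∂d_o · δd_o)² + (∂f/∂d_i · δd_i)²) = √(0.267 + 1.92) = 1.48 cm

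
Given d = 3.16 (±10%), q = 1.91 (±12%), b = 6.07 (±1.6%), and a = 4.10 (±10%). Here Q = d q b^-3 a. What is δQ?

Products/powers → add relative errors in quadrature, weighted by exponent:
  (1·δd/d)² = (1×0.100)² = 0.0100;  (1·δq/q)² = (1×0.120)² = 0.0144;  (-3·δb/b)² = (-3×0.0160)² = 0.00230;  (1·δa/a)² = (1×0.100)² = 0.0100
δQ/Q = √(0.0367) = 0.192
Q = 0.111, so δQ = 0.192 × 0.111 = 0.0212.

0.0212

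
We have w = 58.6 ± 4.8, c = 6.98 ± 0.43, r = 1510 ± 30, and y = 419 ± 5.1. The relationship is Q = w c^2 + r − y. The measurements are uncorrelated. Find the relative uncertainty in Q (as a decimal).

0.107

Let p = w·c^2 = 2860. δp/p = √((1·δw/w)² + (2·δc/c)²) = √(0.00671 + 0.0152) = 0.148, so δp = 422.
Q = p + r − y: δQ = √(δp² + δr² + δy²) = √(1.78e+05 + 900 + 26.0) = 424
Q = 3950, so δQ/Q = 424/3950 = 0.107.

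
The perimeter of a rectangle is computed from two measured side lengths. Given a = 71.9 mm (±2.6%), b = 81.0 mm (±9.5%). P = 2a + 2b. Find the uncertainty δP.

15.8 mm

P is a linear combination, so absolute uncertainties add in quadrature:
  (2·δa)² = 14.0;  (2·δb)² = 237
δP = √(251) = 15.8 mm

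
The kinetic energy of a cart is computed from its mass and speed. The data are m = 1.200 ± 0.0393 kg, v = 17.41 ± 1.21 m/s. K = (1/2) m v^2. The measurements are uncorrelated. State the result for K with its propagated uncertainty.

Each factor contributes (exponent × relative error)² to (δK/K)²:
  (1·δm/m)² = (1×0.0328)² = 0.00107;  (2·δv/v)² = (2×0.0695)² = 0.0193
δK/K = √(0.0204) = 0.143
K = 181.9 J, so δK = 0.143 × 181.9 = 26.0 J.

181.9 ± 26.0 J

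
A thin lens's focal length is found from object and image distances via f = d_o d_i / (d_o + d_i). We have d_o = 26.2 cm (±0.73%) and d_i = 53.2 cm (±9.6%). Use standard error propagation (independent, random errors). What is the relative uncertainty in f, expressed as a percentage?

∂f/∂d_o = (d_i/(d_o+d_i))² = 0.449;  ∂f/∂d_i = (d_o/(d_o+d_i))² = 0.109
δf = √((∂f/∂d_o · δd_o)² + (∂f/∂d_i · δd_i)²) = √(0.00737 + 0.309) = 0.563 cm
f = 17.6 cm, so δf/f = 0.563/17.6 = 0.0321.

3.21%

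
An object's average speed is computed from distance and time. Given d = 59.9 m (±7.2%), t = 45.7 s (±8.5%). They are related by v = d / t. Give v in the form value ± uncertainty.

v is a product of powers, so relative uncertainties combine in quadrature:
  (1·δd/d)² = (1×0.0720)² = 0.00518;  (-1·δt/t)² = (-1×0.0850)² = 0.00723
δv/v = √(0.0124) = 0.111
v = 1.31 m/s, so δv = 0.111 × 1.31 = 0.146 m/s.

1.31 ± 0.146 m/s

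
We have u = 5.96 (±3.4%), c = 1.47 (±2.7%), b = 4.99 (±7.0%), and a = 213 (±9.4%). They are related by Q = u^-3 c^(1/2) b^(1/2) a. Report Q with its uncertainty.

Since Q is a product/quotient, work with relative uncertainties:
  (-3·δu/u)² = (-3×0.0340)² = 0.0104;  (½·δc/c)² = (0.5×0.0270)² = 0.000182;  (½·δb/b)² = (0.5×0.0700)² = 0.00123;  (1·δa/a)² = (1×0.0940)² = 0.00884
δQ/Q = √(0.0206) = 0.144
Q = 2.72, so δQ = 0.144 × 2.72 = 0.392.

2.72 ± 0.392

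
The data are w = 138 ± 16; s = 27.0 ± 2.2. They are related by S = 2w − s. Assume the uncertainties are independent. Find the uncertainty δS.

32.1

Each term contributes (cᵢ δxᵢ)² to (δS)²:
  (2·δw)² = 1020;  (δs)² = 4.84
δS = √(1030) = 32.1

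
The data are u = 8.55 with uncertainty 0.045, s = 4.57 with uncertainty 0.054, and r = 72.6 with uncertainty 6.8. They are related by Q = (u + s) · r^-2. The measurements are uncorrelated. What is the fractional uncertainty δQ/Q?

Let w = u + s = 13.1. δw = √(δu² + δs²) = √(0.00202 + 0.00292) = 0.0703, so δw/w = 0.00536.
Q is then a monomial in w, r:
δQ/Q = √((δw/w)² + (-2·δr/r)²) = √(2.87e-05 + 0.0351) = 0.187

0.187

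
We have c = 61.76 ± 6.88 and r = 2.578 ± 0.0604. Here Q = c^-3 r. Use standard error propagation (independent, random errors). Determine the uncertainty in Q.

For a monomial Q ∝ c^-3, r, fractional errors add in quadrature:
  (-3·δc/c)² = (-3×0.111)² = 0.112;  (1·δr/r)² = (1×0.0234)² = 0.000549
δQ/Q = √(0.112) = 0.335
Q = 1.094e-05, so δQ = 0.335 × 1.094e-05 = 3.67e-06.

3.67e-06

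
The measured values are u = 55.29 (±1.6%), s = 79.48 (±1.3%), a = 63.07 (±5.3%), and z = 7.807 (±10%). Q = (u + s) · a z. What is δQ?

Let w = u + s = 134.8. δw = √(δu² + δs²) = √(0.783 + 1.07) = 1.36, so δw/w = 0.0101.
Q is then a monomial in w, a, z:
δQ/Q = √((δw/w)² + (1·δa/a)² + (1·δz/z)²) = √(0.000102 + 0.00281 + 0.0100) = 0.114
Q = 66360, so δQ = 0.114 × 66360 = 7540.

7540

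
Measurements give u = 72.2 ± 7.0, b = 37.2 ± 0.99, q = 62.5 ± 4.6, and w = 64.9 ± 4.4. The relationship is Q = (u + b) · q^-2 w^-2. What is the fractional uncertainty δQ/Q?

0.210

Let h = u + b = 109. δh = √(δu² + δb²) = √(49.0 + 0.980) = 7.07, so δh/h = 0.0646.
Q is then a monomial in h, q, w:
δQ/Q = √((δh/h)² + (-2·δq/q)² + (-2·δw/w)²) = √(0.00418 + 0.0217 + 0.0184) = 0.210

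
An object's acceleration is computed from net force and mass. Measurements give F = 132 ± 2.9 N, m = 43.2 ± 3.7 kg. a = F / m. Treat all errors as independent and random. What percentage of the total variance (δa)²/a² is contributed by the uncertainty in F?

(δa/a)² = (1·δF/F)² + (-1·δm/m)²
  F term: (1×0.0220)² = 0.000483
  m term: (-1×0.0856)² = 0.00734
Total = 0.00782. Share from F = 0.000483/0.00782 = 0.0617.

6.17%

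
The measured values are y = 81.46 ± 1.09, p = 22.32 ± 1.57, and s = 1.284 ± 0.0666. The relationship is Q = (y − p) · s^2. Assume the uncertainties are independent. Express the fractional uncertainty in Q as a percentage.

Let u = y − p = 59.14. δu = √(δy² + δp²) = √(1.19 + 2.46) = 1.91, so δu/u = 0.0323.
Q is then a monomial in u, s:
δQ/Q = √((δu/u)² + (2·δs/s)²) = √(0.00104 + 0.0108) = 0.109

10.9%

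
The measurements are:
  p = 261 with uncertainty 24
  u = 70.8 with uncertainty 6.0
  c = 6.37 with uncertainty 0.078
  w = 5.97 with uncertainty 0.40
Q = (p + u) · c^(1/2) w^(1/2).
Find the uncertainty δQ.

Let h = p + u = 332. δh = √(δp² + δu²) = √(576 + 36.0) = 24.7, so δh/h = 0.0746.
Q is then a monomial in h, c, w:
δQ/Q = √((δh/h)² + (½·δc/c)² + (½·δw/w)²) = √(0.00556 + 3.75e-05 + 0.00112) = 0.0820
Q = 2050, so δQ = 0.0820 × 2050 = 168.

168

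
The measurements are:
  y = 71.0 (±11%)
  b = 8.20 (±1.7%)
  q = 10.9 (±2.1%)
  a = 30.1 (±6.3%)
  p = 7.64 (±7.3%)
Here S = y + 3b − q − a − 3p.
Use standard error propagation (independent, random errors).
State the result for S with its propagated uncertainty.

31.7 ± 8.22

Absolute uncertainties add in quadrature for a linear combination:
  (δy)² = 61.0;  (3·δb)² = 0.175;  (δq)² = 0.0524;  (δa)² = 3.60;  (3·δp)² = 2.80
δS = √(67.6) = 8.22
S = 31.7.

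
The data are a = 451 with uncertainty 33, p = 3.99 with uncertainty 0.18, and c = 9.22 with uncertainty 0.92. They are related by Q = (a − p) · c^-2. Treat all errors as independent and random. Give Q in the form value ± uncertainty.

5.26 ± 1.12

Let u = a − p = 447. δu = √(δa² + δp²) = √(1090 + 0.0324) = 33.0, so δu/u = 0.0738.
Q is then a monomial in u, c:
δQ/Q = √((δu/u)² + (-2·δc/c)²) = √(0.00545 + 0.0398) = 0.213
Q = 5.26, so δQ = 0.213 × 5.26 = 1.12.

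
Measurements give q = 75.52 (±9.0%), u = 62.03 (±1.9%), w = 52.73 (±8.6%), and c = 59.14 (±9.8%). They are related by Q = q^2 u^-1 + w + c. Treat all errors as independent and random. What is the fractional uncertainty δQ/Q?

0.0893

Let p = q^2·u^-1 = 91.94. δp/p = √((2·δq/q)² + (-1·δu/u)²) = √(0.0324 + 0.000361) = 0.181, so δp = 16.6.
Q = p + w + c: δQ = √(δp² + δw² + δc²) = √(277 + 20.6 + 33.6) = 18.2
Q = 203.8, so δQ/Q = 18.2/203.8 = 0.0893.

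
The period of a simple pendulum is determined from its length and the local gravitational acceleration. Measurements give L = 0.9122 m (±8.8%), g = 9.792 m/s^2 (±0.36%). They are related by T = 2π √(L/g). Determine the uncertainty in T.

T is a product of powers, so relative uncertainties combine in quadrature:
  (½·δL/L)² = (0.5×0.0880)² = 0.00194;  (−½·δg/g)² = (-0.5×0.00360)² = 3.24e-06
δT/T = √(0.00194) = 0.0440
T = 1.918 s, so δT = 0.0440 × 1.918 = 0.0845 s.

0.0845 s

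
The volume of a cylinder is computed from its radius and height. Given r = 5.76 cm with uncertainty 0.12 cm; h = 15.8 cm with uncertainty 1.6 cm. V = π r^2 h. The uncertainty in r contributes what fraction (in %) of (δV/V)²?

(δV/V)² = (2·δr/r)² + (1·δh/h)²
  r term: (2×0.0208)² = 0.00174
  h term: (1×0.101)² = 0.0103
Total = 0.0120. Share from r = 0.00174/0.0120 = 0.145.

14.5%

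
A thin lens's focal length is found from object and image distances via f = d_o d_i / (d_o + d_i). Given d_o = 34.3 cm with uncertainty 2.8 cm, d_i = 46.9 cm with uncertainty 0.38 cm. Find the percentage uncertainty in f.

4.73%

∂f/∂d_o = (d_i/(d_o+d_i))² = 0.334;  ∂f/∂d_i = (d_o/(d_o+d_i))² = 0.178
δf = √((∂f/∂d_o · δd_o)² + (∂f/∂d_i · δd_i)²) = √(0.873 + 0.00460) = 0.937 cm
f = 19.8 cm, so δf/f = 0.937/19.8 = 0.0473.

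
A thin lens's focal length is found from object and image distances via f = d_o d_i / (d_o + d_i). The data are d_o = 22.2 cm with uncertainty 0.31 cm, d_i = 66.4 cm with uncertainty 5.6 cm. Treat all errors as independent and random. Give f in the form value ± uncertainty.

∂f/∂d_o = (d_i/(d_o+d_i))² = 0.562;  ∂f/∂d_i = (d_o/(d_o+d_i))² = 0.0628
δf = √((∂f/∂d_o · δd_o)² + (∂f/∂d_i · δd_i)²) = √(0.0303 + 0.124) = 0.392 cm
f = 16.6 cm.

16.6 ± 0.392 cm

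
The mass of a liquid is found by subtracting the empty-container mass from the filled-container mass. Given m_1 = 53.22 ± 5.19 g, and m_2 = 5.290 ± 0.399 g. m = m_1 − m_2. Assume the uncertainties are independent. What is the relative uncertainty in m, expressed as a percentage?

10.9%

Each term contributes (cᵢ δxᵢ)² to (δm)²:
  (δm_1)² = 26.9;  (δm_2)² = 0.159
δm = √(27.1) = 5.21 g
m = 47.93 g, so δm/m = 5.21/47.93 = 0.109.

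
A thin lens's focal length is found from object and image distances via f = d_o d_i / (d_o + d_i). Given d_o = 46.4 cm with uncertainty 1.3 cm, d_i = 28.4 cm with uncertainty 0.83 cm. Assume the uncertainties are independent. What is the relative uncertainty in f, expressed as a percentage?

∂f/∂d_o = (d_i/(d_o+d_i))² = 0.144;  ∂f/∂d_i = (d_o/(d_o+d_i))² = 0.385
δf = √((∂f/∂d_o · δd_o)² + (∂f/∂d_i · δd_i)²) = √(0.0351 + 0.102) = 0.370 cm
f = 17.6 cm, so δf/f = 0.370/17.6 = 0.0210.

2.10%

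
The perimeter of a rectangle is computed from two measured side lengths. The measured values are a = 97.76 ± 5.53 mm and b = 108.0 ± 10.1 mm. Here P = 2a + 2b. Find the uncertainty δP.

Sums and differences: (δP)² = Σ (cᵢ δxᵢ)².
  (2·δa)² = 122;  (2·δb)² = 408
δP = √(530) = 23.0 mm

23.0 mm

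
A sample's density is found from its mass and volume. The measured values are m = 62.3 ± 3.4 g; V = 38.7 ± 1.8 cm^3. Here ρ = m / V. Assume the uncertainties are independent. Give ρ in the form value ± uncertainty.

1.61 ± 0.115 g/cm^3

ρ is a product of powers, so relative uncertainties combine in quadrature:
  (1·δm/m)² = (1×0.0546)² = 0.00298;  (-1·δV/V)² = (-1×0.0465)² = 0.00216
δρ/ρ = √(0.00514) = 0.0717
ρ = 1.61 g/cm^3, so δρ = 0.0717 × 1.61 = 0.115 g/cm^3.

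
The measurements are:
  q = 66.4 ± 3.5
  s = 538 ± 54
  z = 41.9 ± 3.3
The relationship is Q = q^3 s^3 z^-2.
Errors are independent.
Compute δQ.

9.73e+09

For a monomial Q ∝ q^3, s^3, z^-2, fractional errors add in quadrature:
  (3·δq/q)² = (3×0.0527)² = 0.0250;  (3·δs/s)² = (3×0.100)² = 0.0907;  (-2·δz/z)² = (-2×0.0788)² = 0.0248
δQ/Q = √(0.140) = 0.375
Q = 2.6e+10, so δQ = 0.375 × 2.6e+10 = 9.73e+09.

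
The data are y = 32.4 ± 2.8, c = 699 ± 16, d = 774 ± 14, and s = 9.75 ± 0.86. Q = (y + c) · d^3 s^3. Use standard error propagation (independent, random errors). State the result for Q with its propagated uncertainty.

Let u = y + c = 731. δu = √(δy² + δc²) = √(7.84 + 256) = 16.2, so δu/u = 0.0222.
Q is then a monomial in u, d, s:
δQ/Q = √((δu/u)² + (3·δd/d)² + (3·δs/s)²) = √(0.000493 + 0.00294 + 0.0700) = 0.271
Q = 3.14e+14, so δQ = 0.271 × 3.14e+14 = 8.52e+13.

(3.14 ± 0.852) × 10^14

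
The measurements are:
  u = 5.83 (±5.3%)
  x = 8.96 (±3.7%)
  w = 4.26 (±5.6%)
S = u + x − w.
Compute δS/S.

Sums and differences: (δS)² = Σ (cᵢ δxᵢ)².
  (δu)² = 0.0955;  (δx)² = 0.110;  (δw)² = 0.0569
δS = √(0.262) = 0.512
S = 10.5, so δS/S = 0.512/10.5 = 0.0486.

0.0486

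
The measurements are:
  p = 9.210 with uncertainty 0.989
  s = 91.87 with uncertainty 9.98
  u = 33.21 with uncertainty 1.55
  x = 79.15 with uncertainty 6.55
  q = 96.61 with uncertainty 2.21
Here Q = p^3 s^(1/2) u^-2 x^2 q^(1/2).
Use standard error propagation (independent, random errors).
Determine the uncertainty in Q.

1.58e+05

Each factor contributes (exponent × relative error)² to (δQ/Q)²:
  (3·δp/p)² = (3×0.107)² = 0.104;  (½·δs/s)² = (0.5×0.109)² = 0.00295;  (-2·δu/u)² = (-2×0.0467)² = 0.00871;  (2·δx/x)² = (2×0.0828)² = 0.0274;  (½·δq/q)² = (0.5×0.0229)² = 0.000131
δQ/Q = √(0.143) = 0.378
Q = 418100, so δQ = 0.378 × 418100 = 1.58e+05.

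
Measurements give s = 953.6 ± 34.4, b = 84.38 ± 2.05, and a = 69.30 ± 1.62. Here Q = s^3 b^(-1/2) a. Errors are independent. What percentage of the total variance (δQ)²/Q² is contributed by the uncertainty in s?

94.4%

(δQ/Q)² = (3·δs/s)² + (−½·δb/b)² + (1·δa/a)²
  s term: (3×0.0361)² = 0.0117
  b term: (-0.5×0.0243)² = 0.000148
  a term: (1×0.0234)² = 0.000546
Total = 0.0124. Share from s = 0.0117/0.0124 = 0.944.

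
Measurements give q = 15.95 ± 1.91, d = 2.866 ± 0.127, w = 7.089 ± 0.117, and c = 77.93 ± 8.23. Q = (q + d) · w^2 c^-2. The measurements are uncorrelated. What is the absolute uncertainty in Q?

0.0369

Let u = q + d = 18.82. δu = √(δq² + δd²) = √(3.65 + 0.0161) = 1.91, so δu/u = 0.102.
Q is then a monomial in u, w, c:
δQ/Q = √((δu/u)² + (2·δw/w)² + (-2·δc/c)²) = √(0.0103 + 0.00109 + 0.0446) = 0.237
Q = 0.1557, so δQ = 0.237 × 0.1557 = 0.0369.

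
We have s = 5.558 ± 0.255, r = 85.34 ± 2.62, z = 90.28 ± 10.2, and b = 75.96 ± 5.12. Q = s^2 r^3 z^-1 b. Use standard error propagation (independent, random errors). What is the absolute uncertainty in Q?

Q is a product of powers, so relative uncertainties combine in quadrature:
  (2·δs/s)² = (2×0.0459)² = 0.00842;  (3·δr/r)² = (3×0.0307)² = 0.00848;  (-1·δz/z)² = (-1×0.113)² = 0.0128;  (1·δb/b)² = (1×0.0674)² = 0.00454
δQ/Q = √(0.0342) = 0.185
Q = 1.615e+07, so δQ = 0.185 × 1.615e+07 = 2.99e+06.

2.99e+06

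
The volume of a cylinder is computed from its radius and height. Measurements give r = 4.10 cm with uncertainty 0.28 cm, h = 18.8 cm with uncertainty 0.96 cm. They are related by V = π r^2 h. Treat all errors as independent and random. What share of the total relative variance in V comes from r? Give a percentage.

(δV/V)² = (2·δr/r)² + (1·δh/h)²
  r term: (2×0.0683)² = 0.0187
  h term: (1×0.0511)² = 0.00261
Total = 0.0213. Share from r = 0.0187/0.0213 = 0.877.

87.7%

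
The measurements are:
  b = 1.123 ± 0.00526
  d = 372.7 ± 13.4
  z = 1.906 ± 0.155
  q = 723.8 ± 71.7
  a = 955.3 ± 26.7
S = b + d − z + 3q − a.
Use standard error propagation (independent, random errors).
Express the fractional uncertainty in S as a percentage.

S is a linear combination, so absolute uncertainties add in quadrature:
  (δb)² = 2.77e-05;  (δd)² = 180;  (δz)² = 0.0240;  (3·δq)² = 46300;  (δa)² = 713
δS = √(47200) = 217
S = 1588, so δS/S = 217/1588 = 0.137.

13.7%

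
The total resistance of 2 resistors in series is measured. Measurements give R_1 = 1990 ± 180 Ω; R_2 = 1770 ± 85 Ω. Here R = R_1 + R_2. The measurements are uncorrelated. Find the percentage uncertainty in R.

Absolute uncertainties add in quadrature for a linear combination:
  (δR_1)² = 32400;  (δR_2)² = 7220
δR = √(39600) = 199 Ω
R = 3760 Ω, so δR/R = 199/3760 = 0.0529.

5.29%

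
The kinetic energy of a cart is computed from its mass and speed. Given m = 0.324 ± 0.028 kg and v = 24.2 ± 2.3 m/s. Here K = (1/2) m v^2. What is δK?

Each factor contributes (exponent × relative error)² to (δK/K)²:
  (1·δm/m)² = (1×0.0864)² = 0.00747;  (2·δv/v)² = (2×0.0950)² = 0.0361
δK/K = √(0.0436) = 0.209
K = 94.9 J, so δK = 0.209 × 94.9 = 19.8 J.

19.8 J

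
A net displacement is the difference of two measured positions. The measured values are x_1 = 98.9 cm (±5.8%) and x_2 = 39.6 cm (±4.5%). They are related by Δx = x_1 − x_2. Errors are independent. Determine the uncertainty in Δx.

6.01 cm

Δx is a linear combination, so absolute uncertainties add in quadrature:
  (δx_1)² = 32.9;  (δx_2)² = 3.18
δΔx = √(36.1) = 6.01 cm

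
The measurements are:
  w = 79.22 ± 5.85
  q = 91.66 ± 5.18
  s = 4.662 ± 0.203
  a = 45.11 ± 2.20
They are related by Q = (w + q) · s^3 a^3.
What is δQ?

3.2e+08

Let u = w + q = 170.9. δu = √(δw² + δq²) = √(34.2 + 26.8) = 7.81, so δu/u = 0.0457.
Q is then a monomial in u, s, a:
δQ/Q = √((δu/u)² + (3·δs/s)² + (3·δa/a)²) = √(0.00209 + 0.0171 + 0.0214) = 0.201
Q = 1.589e+09, so δQ = 0.201 × 1.589e+09 = 3.2e+08.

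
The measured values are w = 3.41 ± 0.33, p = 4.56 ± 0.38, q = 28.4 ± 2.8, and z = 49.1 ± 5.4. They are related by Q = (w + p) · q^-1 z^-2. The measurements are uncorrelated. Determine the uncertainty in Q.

Let u = w + p = 7.97. δu = √(δw² + δp²) = √(0.109 + 0.144) = 0.503, so δu/u = 0.0631.
Q is then a monomial in u, q, z:
δQ/Q = √((δu/u)² + (-1·δq/q)² + (-2·δz/z)²) = √(0.00399 + 0.00972 + 0.0484) = 0.249
Q = 0.000116, so δQ = 0.249 × 0.000116 = 2.9e-05.

2.9e-05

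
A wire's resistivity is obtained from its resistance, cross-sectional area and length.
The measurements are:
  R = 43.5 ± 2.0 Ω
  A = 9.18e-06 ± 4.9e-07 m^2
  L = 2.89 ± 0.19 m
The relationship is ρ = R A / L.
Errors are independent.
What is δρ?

Since ρ is a product/quotient, work with relative uncertainties:
  (1·δR/R)² = (1×0.0460)² = 0.00211;  (1·δA/A)² = (1×0.0534)² = 0.00285;  (-1·δL/L)² = (-1×0.0657)² = 0.00432
δρ/ρ = √(0.00929) = 0.0964
ρ = 0.000138 Ω·m, so δρ = 0.0964 × 0.000138 = 1.33e-05 Ω·m.

1.33e-05 Ω·m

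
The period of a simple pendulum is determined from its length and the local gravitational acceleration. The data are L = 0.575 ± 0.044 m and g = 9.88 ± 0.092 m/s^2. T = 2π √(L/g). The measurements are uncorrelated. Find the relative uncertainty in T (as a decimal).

0.0385

Products/powers → add relative errors in quadrature, weighted by exponent:
  (½·δL/L)² = (0.5×0.0765)² = 0.00146;  (−½·δg/g)² = (-0.5×0.00931)² = 2.17e-05
δT/T = √(0.00149) = 0.0385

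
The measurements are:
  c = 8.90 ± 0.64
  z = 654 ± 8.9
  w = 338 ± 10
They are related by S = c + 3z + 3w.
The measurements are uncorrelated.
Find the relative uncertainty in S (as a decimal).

0.0135

Sums and differences: (δS)² = Σ (cᵢ δxᵢ)².
  (δc)² = 0.410;  (3·δz)² = 713;  (3·δw)² = 900
δS = √(1610) = 40.2
S = 2980, so δS/S = 40.2/2980 = 0.0135.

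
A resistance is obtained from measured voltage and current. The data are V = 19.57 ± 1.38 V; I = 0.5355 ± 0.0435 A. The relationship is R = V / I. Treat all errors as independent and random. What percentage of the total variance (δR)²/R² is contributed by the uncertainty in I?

57.0%

(δR/R)² = (1·δV/V)² + (-1·δI/I)²
  V term: (1×0.0705)² = 0.00497
  I term: (-1×0.0812)² = 0.00660
Total = 0.0116. Share from I = 0.00660/0.0116 = 0.570.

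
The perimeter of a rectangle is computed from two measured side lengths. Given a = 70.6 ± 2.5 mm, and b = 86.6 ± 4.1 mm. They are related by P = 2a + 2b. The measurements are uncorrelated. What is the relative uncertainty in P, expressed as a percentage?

P is a linear combination, so absolute uncertainties add in quadrature:
  (2·δa)² = 25.0;  (2·δb)² = 67.2
δP = √(92.2) = 9.60 mm
P = 314 mm, so δP/P = 9.60/314 = 0.0305.

3.05%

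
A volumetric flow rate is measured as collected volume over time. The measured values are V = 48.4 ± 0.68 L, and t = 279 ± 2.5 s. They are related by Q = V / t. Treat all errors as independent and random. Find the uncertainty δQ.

Q is a product of powers, so relative uncertainties combine in quadrature:
  (1·δV/V)² = (1×0.0140)² = 0.000197;  (-1·δt/t)² = (-1×0.00896)² = 8.03e-05
δQ/Q = √(0.000278) = 0.0167
Q = 0.173 L/s, so δQ = 0.0167 × 0.173 = 0.00289 L/s.

0.00289 L/s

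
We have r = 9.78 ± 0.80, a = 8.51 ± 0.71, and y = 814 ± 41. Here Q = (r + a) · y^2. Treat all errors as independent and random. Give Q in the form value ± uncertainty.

(1.21 ± 0.141) × 10^7

Let u = r + a = 18.3. δu = √(δr² + δa²) = √(0.640 + 0.504) = 1.07, so δu/u = 0.0585.
Q is then a monomial in u, y:
δQ/Q = √((δu/u)² + (2·δy/y)²) = √(0.00342 + 0.0101) = 0.116
Q = 1.21e+07, so δQ = 0.116 × 1.21e+07 = 1.41e+06.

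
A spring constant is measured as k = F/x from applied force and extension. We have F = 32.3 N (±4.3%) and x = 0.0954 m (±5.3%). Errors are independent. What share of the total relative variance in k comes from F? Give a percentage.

39.7%

(δk/k)² = (1·δF/F)² + (-1·δx/x)²
  F term: (1×0.0430)² = 0.00185
  x term: (-1×0.0530)² = 0.00281
Total = 0.00466. Share from F = 0.00185/0.00466 = 0.397.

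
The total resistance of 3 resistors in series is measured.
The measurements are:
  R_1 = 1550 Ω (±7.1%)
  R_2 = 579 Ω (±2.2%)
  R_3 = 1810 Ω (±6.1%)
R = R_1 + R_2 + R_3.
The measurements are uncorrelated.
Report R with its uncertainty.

3940 ± 156 Ω

R is a linear combination, so absolute uncertainties add in quadrature:
  (δR_1)² = 12100;  (δR_2)² = 162;  (δR_3)² = 12200
δR = √(24500) = 156 Ω
R = 3940 Ω.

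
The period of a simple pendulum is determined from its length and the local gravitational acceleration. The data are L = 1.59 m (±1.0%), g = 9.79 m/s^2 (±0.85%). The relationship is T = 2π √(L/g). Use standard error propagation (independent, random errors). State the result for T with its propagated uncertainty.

Relative error in a monomial: (δT/T)² = Σ (nᵢ · δxᵢ/xᵢ)².
  (½·δL/L)² = (0.5×0.0100)² = 2.5e-05;  (−½·δg/g)² = (-0.5×0.00850)² = 1.81e-05
δT/T = √(4.31e-05) = 0.00656
T = 2.53 s, so δT = 0.00656 × 2.53 = 0.0166 s.

2.53 ± 0.0166 s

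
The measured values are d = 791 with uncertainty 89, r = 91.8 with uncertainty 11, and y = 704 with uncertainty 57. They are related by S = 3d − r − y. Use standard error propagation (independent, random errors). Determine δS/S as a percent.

Sums and differences: (δS)² = Σ (cᵢ δxᵢ)².
  (3·δd)² = 71300;  (δr)² = 121;  (δy)² = 3250
δS = √(74700) = 273
S = 1580, so δS/S = 273/1580 = 0.173.

17.3%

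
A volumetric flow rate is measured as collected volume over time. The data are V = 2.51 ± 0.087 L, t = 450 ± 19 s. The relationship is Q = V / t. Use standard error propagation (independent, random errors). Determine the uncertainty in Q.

Relative error in a monomial: (δQ/Q)² = Σ (nᵢ · δxᵢ/xᵢ)².
  (1·δV/V)² = (1×0.0347)² = 0.00120;  (-1·δt/t)² = (-1×0.0422)² = 0.00178
δQ/Q = √(0.00298) = 0.0546
Q = 0.00558 L/s, so δQ = 0.0546 × 0.00558 = 0.000305 L/s.

0.000305 L/s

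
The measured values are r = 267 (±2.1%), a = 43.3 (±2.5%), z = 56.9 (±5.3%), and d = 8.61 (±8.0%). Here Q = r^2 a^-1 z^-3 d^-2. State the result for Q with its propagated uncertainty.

(1.21 ± 0.278) × 10^-4

Each factor contributes (exponent × relative error)² to (δQ/Q)²:
  (2·δr/r)² = (2×0.0210)² = 0.00176;  (-1·δa/a)² = (-1×0.0250)² = 0.000625;  (-3·δz/z)² = (-3×0.0530)² = 0.0253;  (-2·δd/d)² = (-2×0.0800)² = 0.0256
δQ/Q = √(0.0533) = 0.231
Q = 0.000121, so δQ = 0.231 × 0.000121 = 2.78e-05.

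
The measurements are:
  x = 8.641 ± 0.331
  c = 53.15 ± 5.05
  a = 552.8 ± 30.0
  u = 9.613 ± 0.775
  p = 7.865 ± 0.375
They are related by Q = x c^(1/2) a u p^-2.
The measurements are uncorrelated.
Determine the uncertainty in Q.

807

Relative error in a monomial: (δQ/Q)² = Σ (nᵢ · δxᵢ/xᵢ)².
  (1·δx/x)² = (1×0.0383)² = 0.00147;  (½·δc/c)² = (0.5×0.0950)² = 0.00226;  (1·δa/a)² = (1×0.0543)² = 0.00295;  (1·δu/u)² = (1×0.0806)² = 0.00650;  (-2·δp/p)² = (-2×0.0477)² = 0.00909
δQ/Q = √(0.0223) = 0.149
Q = 5412, so δQ = 0.149 × 5412 = 807.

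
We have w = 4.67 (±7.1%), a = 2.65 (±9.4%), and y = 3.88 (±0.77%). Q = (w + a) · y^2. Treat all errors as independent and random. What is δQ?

Let u = w + a = 7.32. δu = √(δw² + δa²) = √(0.110 + 0.0621) = 0.415, so δu/u = 0.0567.
Q is then a monomial in u, y:
δQ/Q = √((δu/u)² + (2·δy/y)²) = √(0.00321 + 0.000237) = 0.0587
Q = 110, so δQ = 0.0587 × 110 = 6.47.

6.47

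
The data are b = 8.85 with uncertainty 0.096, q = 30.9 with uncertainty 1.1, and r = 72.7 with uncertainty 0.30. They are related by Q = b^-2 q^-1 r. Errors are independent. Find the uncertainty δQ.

0.00126

Since Q is a product/quotient, work with relative uncertainties:
  (-2·δb/b)² = (-2×0.0108)² = 0.000471;  (-1·δq/q)² = (-1×0.0356)² = 0.00127;  (1·δr/r)² = (1×0.00413)² = 1.7e-05
δQ/Q = √(0.00175) = 0.0419
Q = 0.0300, so δQ = 0.0419 × 0.0300 = 0.00126.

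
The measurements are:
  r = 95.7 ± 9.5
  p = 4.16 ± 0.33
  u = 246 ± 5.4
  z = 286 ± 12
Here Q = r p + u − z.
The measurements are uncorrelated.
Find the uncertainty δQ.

Let w = r·p = 398. δw/w = √((1·δr/r)² + (1·δp/p)²) = √(0.00985 + 0.00629) = 0.127, so δw = 50.6.
Q = w + u − z: δQ = √(δw² + δu² + δz²) = √(2560 + 29.2 + 144) = 52.3

52.3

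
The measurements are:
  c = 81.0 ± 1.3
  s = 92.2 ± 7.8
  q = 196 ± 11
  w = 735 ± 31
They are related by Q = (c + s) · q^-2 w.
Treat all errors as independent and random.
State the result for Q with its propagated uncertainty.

3.31 ± 0.425

Let u = c + s = 173. δu = √(δc² + δs²) = √(1.69 + 60.8) = 7.91, so δu/u = 0.0457.
Q is then a monomial in u, q, w:
δQ/Q = √((δu/u)² + (-2·δq/q)² + (1·δw/w)²) = √(0.00208 + 0.0126 + 0.00178) = 0.128
Q = 3.31, so δQ = 0.128 × 3.31 = 0.425.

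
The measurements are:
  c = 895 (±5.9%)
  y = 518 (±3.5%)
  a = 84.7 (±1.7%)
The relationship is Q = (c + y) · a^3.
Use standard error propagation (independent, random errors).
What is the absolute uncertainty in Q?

5.54e+07

Let u = c + y = 1410. δu = √(δc² + δy²) = √(2790 + 329) = 55.8, so δu/u = 0.0395.
Q is then a monomial in u, a:
δQ/Q = √((δu/u)² + (3·δa/a)²) = √(0.00156 + 0.00260) = 0.0645
Q = 8.59e+08, so δQ = 0.0645 × 8.59e+08 = 5.54e+07.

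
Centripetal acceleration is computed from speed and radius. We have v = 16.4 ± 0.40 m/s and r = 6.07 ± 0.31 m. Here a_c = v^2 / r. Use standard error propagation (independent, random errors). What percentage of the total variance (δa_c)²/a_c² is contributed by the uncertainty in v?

47.7%

(δa_c/a_c)² = (2·δv/v)² + (-1·δr/r)²
  v term: (2×0.0244)² = 0.00238
  r term: (-1×0.0511)² = 0.00261
Total = 0.00499. Share from v = 0.00238/0.00499 = 0.477.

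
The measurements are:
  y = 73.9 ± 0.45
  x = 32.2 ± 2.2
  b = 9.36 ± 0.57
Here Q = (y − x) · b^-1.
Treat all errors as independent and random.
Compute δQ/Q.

0.0813

Let u = y − x = 41.7. δu = √(δy² + δx²) = √(0.203 + 4.84) = 2.25, so δu/u = 0.0539.
Q is then a monomial in u, b:
δQ/Q = √((δu/u)² + (-1·δb/b)²) = √(0.00290 + 0.00371) = 0.0813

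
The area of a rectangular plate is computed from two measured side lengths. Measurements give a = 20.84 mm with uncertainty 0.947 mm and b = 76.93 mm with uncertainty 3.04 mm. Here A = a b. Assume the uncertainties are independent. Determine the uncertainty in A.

96.5 mm^2

A is a product of powers, so relative uncertainties combine in quadrature:
  (1·δa/a)² = (1×0.0454)² = 0.00206;  (1·δb/b)² = (1×0.0395)² = 0.00156
δA/A = √(0.00363) = 0.0602
A = 1603 mm^2, so δA = 0.0602 × 1603 = 96.5 mm^2.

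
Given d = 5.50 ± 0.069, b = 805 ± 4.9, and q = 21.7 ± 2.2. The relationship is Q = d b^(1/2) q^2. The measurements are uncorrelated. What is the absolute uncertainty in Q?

Each factor contributes (exponent × relative error)² to (δQ/Q)²:
  (1·δd/d)² = (1×0.0125)² = 0.000157;  (½·δb/b)² = (0.5×0.00609)² = 9.26e-06;  (2·δq/q)² = (2×0.101)² = 0.0411
δQ/Q = √(0.0413) = 0.203
Q = 73500, so δQ = 0.203 × 73500 = 14900.

14900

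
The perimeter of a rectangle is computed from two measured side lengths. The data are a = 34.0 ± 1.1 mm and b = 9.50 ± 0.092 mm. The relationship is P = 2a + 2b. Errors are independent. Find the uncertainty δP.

2.21 mm

P is a linear combination, so absolute uncertainties add in quadrature:
  (2·δa)² = 4.84;  (2·δb)² = 0.0339
δP = √(4.87) = 2.21 mm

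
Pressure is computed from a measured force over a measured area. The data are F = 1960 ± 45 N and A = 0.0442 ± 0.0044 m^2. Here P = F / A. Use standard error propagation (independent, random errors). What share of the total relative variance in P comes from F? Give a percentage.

(δP/P)² = (1·δF/F)² + (-1·δA/A)²
  F term: (1×0.0230)² = 0.000527
  A term: (-1×0.0995)² = 0.00991
Total = 0.0104. Share from F = 0.000527/0.0104 = 0.0505.

5.05%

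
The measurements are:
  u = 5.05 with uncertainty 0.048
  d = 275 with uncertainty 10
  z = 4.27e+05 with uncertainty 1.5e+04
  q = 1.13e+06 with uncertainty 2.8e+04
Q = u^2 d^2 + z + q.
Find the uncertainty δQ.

1.48e+05

Let p = u^2·d^2 = 1.93e+06. δp/p = √((2·δu/u)² + (2·δd/d)²) = √(0.000361 + 0.00529) = 0.0752, so δp = 1.45e+05.
Q = p + z + q: δQ = √(δp² + δz² + δq²) = √(2.1e+10 + 2.25e+08 + 7.84e+08) = 1.48e+05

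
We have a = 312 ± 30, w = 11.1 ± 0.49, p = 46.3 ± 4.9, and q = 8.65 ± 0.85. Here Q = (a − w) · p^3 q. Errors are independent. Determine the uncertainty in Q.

8.96e+07

Let u = a − w = 301. δu = √(δa² + δw²) = √(900 + 0.240) = 30.0, so δu/u = 0.0997.
Q is then a monomial in u, p, q:
δQ/Q = √((δu/u)² + (3·δp/p)² + (1·δq/q)²) = √(0.00994 + 0.101 + 0.00966) = 0.347
Q = 2.58e+08, so δQ = 0.347 × 2.58e+08 = 8.96e+07.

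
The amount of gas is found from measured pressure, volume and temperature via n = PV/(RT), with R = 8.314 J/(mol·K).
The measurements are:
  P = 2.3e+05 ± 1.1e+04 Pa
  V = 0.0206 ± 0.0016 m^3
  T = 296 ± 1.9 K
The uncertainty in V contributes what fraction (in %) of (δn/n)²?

(δn/n)² = (1·δP/P)² + (1·δV/V)² + (-1·δT/T)²
  P term: (1×0.0478)² = 0.00229
  V term: (1×0.0777)² = 0.00603
  T term: (-1×0.00642)² = 4.12e-05
Total = 0.00836. Share from V = 0.00603/0.00836 = 0.722.

72.2%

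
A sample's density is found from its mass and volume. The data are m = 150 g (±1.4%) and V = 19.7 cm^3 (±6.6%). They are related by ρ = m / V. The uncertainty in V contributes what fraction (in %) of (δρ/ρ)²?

(δρ/ρ)² = (1·δm/m)² + (-1·δV/V)²
  m term: (1×0.0140)² = 0.000196
  V term: (-1×0.0660)² = 0.00436
Total = 0.00455. Share from V = 0.00436/0.00455 = 0.957.

95.7%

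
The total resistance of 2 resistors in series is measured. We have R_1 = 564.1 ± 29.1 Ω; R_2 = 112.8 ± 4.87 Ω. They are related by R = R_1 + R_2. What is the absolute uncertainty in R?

29.5 Ω

R is a linear combination, so absolute uncertainties add in quadrature:
  (δR_1)² = 847;  (δR_2)² = 23.7
δR = √(871) = 29.5 Ω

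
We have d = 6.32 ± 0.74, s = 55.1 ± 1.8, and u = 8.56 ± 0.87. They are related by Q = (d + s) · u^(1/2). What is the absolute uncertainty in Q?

Let w = d + s = 61.4. δw = √(δd² + δs²) = √(0.548 + 3.24) = 1.95, so δw/w = 0.0317.
Q is then a monomial in w, u:
δQ/Q = √((δw/w)² + (½·δu/u)²) = √(0.00100 + 0.00258) = 0.0599
Q = 180, so δQ = 0.0599 × 180 = 10.8.

10.8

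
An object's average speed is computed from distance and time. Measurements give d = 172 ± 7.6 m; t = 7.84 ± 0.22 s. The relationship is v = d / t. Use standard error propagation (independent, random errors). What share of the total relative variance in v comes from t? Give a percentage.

28.7%

(δv/v)² = (1·δd/d)² + (-1·δt/t)²
  d term: (1×0.0442)² = 0.00195
  t term: (-1×0.0281)² = 0.000787
Total = 0.00274. Share from t = 0.000787/0.00274 = 0.287.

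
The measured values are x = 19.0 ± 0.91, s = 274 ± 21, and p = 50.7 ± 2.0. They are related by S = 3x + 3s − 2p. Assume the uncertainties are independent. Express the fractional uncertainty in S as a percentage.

Sums and differences: (δS)² = Σ (cᵢ δxᵢ)².
  (3·δx)² = 7.45;  (3·δs)² = 3970;  (2·δp)² = 16.0
δS = √(3990) = 63.2
S = 778, so δS/S = 63.2/778 = 0.0813.

8.13%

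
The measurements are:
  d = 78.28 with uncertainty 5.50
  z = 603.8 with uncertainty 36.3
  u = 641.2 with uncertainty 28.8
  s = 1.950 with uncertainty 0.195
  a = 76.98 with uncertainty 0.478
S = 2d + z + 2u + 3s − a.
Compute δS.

Absolute uncertainties add in quadrature for a linear combination:
  (2·δd)² = 121;  (δz)² = 1320;  (2·δu)² = 3320;  (3·δs)² = 0.342;  (δa)² = 0.228
δS = √(4760) = 69.0

69.0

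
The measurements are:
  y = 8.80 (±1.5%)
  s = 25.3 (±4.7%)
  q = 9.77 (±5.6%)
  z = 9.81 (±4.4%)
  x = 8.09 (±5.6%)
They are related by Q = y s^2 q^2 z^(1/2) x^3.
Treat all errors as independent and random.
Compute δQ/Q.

Each factor contributes (exponent × relative error)² to (δQ/Q)²:
  (1·δy/y)² = (1×0.0150)² = 0.000225;  (2·δs/s)² = (2×0.0470)² = 0.00884;  (2·δq/q)² = (2×0.0560)² = 0.0125;  (½·δz/z)² = (0.5×0.0440)² = 0.000484;  (3·δx/x)² = (3×0.0560)² = 0.0282
δQ/Q = √(0.0503) = 0.224

0.224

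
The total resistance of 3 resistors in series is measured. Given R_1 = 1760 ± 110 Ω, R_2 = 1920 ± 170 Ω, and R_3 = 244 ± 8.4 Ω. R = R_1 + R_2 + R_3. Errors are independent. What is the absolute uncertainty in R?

203 Ω

Sums and differences: (δR)² = Σ (cᵢ δxᵢ)².
  (δR_1)² = 12100;  (δR_2)² = 28900;  (δR_3)² = 70.6
δR = √(41100) = 203 Ω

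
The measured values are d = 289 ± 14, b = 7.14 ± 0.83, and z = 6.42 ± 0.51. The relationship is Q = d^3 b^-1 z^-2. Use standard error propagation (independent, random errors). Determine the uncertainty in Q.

Each factor contributes (exponent × relative error)² to (δQ/Q)²:
  (3·δd/d)² = (3×0.0484)² = 0.0211;  (-1·δb/b)² = (-1×0.116)² = 0.0135;  (-2·δz/z)² = (-2×0.0794)² = 0.0252
δQ/Q = √(0.0599) = 0.245
Q = 82000, so δQ = 0.245 × 82000 = 20100.

20100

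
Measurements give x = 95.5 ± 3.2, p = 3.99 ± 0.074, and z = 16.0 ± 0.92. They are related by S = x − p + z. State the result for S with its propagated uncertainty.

S is a linear combination, so absolute uncertainties add in quadrature:
  (δx)² = 10.2;  (δp)² = 0.00548;  (δz)² = 0.846
δS = √(11.1) = 3.33
S = 108.

108 ± 3.33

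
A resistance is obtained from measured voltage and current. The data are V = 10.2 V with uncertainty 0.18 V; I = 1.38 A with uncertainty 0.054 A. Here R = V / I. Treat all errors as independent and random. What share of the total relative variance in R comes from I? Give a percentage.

(δR/R)² = (1·δV/V)² + (-1·δI/I)²
  V term: (1×0.0176)² = 0.000311
  I term: (-1×0.0391)² = 0.00153
Total = 0.00184. Share from I = 0.00153/0.00184 = 0.831.

83.1%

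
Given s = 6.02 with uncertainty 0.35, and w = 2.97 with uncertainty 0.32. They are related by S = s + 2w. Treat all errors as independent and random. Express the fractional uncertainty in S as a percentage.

6.10%

Sums and differences: (δS)² = Σ (cᵢ δxᵢ)².
  (δs)² = 0.122;  (2·δw)² = 0.410
δS = √(0.532) = 0.729
S = 12.0, so δS/S = 0.729/12.0 = 0.0610.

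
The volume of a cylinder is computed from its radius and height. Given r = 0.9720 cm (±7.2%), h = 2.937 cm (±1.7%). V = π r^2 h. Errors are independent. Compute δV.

1.26 cm^3

Products/powers → add relative errors in quadrature, weighted by exponent:
  (2·δr/r)² = (2×0.0720)² = 0.0207;  (1·δh/h)² = (1×0.0170)² = 0.000289
δV/V = √(0.0210) = 0.145
V = 8.717 cm^3, so δV = 0.145 × 8.717 = 1.26 cm^3.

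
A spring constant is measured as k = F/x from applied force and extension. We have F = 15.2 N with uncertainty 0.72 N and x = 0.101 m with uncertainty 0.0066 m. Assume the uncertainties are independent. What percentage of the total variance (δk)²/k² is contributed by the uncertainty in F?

34.4%

(δk/k)² = (1·δF/F)² + (-1·δx/x)²
  F term: (1×0.0474)² = 0.00224
  x term: (-1×0.0653)² = 0.00427
Total = 0.00651. Share from F = 0.00224/0.00651 = 0.344.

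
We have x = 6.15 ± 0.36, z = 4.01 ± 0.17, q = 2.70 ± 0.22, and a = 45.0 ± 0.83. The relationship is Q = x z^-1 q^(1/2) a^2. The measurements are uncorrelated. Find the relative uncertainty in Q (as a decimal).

0.0908

Each factor contributes (exponent × relative error)² to (δQ/Q)²:
  (1·δx/x)² = (1×0.0585)² = 0.00343;  (-1·δz/z)² = (-1×0.0424)² = 0.00180;  (½·δq/q)² = (0.5×0.0815)² = 0.00166;  (2·δa/a)² = (2×0.0184)² = 0.00136
δQ/Q = √(0.00824) = 0.0908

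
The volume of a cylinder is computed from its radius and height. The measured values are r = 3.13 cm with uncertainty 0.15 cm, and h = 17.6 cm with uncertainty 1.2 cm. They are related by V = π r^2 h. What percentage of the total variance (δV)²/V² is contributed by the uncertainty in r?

(δV/V)² = (2·δr/r)² + (1·δh/h)²
  r term: (2×0.0479)² = 0.00919
  h term: (1×0.0682)² = 0.00465
Total = 0.0138. Share from r = 0.00919/0.0138 = 0.664.

66.4%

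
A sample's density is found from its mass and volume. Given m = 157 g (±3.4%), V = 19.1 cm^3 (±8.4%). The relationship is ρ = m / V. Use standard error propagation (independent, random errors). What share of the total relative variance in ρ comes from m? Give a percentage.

14.1%

(δρ/ρ)² = (1·δm/m)² + (-1·δV/V)²
  m term: (1×0.0340)² = 0.00116
  V term: (-1×0.0840)² = 0.00706
Total = 0.00821. Share from m = 0.00116/0.00821 = 0.141.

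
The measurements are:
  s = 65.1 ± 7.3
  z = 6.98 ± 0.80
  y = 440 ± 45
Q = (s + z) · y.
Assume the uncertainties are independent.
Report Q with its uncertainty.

Let u = s + z = 72.1. δu = √(δs² + δz²) = √(53.3 + 0.640) = 7.34, so δu/u = 0.102.
Q is then a monomial in u, y:
δQ/Q = √((δu/u)² + (1·δy/y)²) = √(0.0104 + 0.0105) = 0.144
Q = 31700, so δQ = 0.144 × 31700 = 4580.

31700 ± 4580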